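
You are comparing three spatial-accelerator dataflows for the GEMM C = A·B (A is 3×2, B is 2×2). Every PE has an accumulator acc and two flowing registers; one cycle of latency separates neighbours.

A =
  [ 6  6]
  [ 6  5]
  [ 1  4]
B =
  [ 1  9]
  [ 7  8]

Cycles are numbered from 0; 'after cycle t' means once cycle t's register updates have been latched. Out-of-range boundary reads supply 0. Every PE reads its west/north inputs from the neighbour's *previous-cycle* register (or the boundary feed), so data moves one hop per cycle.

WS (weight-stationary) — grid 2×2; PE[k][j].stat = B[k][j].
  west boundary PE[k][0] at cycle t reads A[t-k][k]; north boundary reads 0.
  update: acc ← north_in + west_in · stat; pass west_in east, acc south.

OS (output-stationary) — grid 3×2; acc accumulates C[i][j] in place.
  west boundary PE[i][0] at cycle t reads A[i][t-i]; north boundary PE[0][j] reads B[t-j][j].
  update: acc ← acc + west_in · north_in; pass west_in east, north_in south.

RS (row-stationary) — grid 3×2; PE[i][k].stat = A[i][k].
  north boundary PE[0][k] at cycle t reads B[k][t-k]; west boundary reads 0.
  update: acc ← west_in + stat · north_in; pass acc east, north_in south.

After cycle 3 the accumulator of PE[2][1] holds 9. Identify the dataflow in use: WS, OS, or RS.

WS: PE[2][1] is outside its 2×2 grid.
OS [3×2] PE[2][1] across cycles:
  after 0 — PE[2][1] acc=0, pass-E 0, pass-S 0
  after 1 — PE[2][1] acc=0, pass-E 0, pass-S 0
  after 2 — PE[2][1] acc=0, pass-E 0, pass-S 0
  after 3 — PE[2][1] acc=9, pass-E 1, pass-S 9
RS [3×2] PE[2][1] across cycles:
  after 0 — PE[2][1] acc=0, pass-E 0, pass-S 0
  after 1 — PE[2][1] acc=0, pass-E 0, pass-S 0
  after 2 — PE[2][1] acc=0, pass-E 0, pass-S 0
  after 3 — PE[2][1] acc=29, pass-E 29, pass-S 7

dataflow = OS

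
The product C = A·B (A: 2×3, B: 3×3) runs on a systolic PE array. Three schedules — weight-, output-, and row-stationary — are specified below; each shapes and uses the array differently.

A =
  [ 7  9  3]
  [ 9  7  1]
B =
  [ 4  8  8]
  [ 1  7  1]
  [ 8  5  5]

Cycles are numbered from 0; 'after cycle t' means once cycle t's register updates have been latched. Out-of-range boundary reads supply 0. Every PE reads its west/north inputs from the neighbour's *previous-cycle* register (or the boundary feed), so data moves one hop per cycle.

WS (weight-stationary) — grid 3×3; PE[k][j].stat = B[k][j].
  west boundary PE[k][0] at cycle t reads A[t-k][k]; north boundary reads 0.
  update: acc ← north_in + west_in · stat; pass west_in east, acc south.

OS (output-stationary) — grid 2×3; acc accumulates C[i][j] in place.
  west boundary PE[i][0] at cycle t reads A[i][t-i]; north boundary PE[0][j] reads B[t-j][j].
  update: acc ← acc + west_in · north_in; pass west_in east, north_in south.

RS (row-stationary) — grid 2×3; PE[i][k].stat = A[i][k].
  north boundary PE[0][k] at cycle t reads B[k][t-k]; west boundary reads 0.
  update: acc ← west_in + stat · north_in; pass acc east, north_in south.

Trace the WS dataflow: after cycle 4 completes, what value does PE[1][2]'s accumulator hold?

WS on a 3×3 grid — tracing PE[1][2] and its feeders:
  after 0 — PE[0][2] acc=0, pass-E 0, pass-S 0
  after 0 — PE[1][1] acc=0, pass-E 0, pass-S 0
  after 0 — PE[1][2] acc=0, pass-E 0, pass-S 0
  after 1 — PE[0][2] acc=0, pass-E 0, pass-S 0
  after 1 — PE[1][1] acc=0, pass-E 0, pass-S 0
  after 1 — PE[1][2] acc=0, pass-E 0, pass-S 0
  after 2 — PE[0][2] acc=56, pass-E 7, pass-S 56
  after 2 — PE[1][1] acc=119, pass-E 9, pass-S 119
  after 2 — PE[1][2] acc=0, pass-E 0, pass-S 0
  after 3 — PE[0][2] acc=72, pass-E 9, pass-S 72
  after 3 — PE[1][1] acc=121, pass-E 7, pass-S 121
  after 3 — PE[1][2] acc=65, pass-E 9, pass-S 65
  after 4 — PE[0][2] acc=0, pass-E 0, pass-S 0
  after 4 — PE[1][1] acc=0, pass-E 0, pass-S 0
  after 4 — PE[1][2] acc=79, pass-E 7, pass-S 79

PE[1][2].acc = 79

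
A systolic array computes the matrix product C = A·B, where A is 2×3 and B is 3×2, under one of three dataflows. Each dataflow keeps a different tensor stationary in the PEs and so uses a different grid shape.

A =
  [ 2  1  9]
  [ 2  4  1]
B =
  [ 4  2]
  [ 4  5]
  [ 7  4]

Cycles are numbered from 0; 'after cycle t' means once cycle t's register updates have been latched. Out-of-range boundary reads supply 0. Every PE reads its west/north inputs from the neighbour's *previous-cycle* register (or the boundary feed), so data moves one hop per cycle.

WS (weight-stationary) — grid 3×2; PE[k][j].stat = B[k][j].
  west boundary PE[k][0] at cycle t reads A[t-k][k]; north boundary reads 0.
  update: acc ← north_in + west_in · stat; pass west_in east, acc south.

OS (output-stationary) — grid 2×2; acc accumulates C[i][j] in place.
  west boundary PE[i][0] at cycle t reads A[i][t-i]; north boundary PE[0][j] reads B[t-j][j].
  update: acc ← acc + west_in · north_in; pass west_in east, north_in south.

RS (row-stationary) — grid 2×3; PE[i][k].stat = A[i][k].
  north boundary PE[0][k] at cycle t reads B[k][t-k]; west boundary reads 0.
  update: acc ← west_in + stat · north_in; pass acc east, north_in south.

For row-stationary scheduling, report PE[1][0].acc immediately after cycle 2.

PE[1][0].acc = 4

Tracing RS — 2×3 array, target PE[1][0]:
  step 0 · PE0,0: acc=8; fwd→8 fwd↓4
  step 0 · PE1,0: acc=0; fwd→0 fwd↓0
  step 1 · PE0,0: acc=4; fwd→4 fwd↓2
  step 1 · PE1,0: acc=8; fwd→8 fwd↓4
  step 2 · PE0,0: acc=0; fwd→0 fwd↓0
  step 2 · PE1,0: acc=4; fwd→4 fwd↓2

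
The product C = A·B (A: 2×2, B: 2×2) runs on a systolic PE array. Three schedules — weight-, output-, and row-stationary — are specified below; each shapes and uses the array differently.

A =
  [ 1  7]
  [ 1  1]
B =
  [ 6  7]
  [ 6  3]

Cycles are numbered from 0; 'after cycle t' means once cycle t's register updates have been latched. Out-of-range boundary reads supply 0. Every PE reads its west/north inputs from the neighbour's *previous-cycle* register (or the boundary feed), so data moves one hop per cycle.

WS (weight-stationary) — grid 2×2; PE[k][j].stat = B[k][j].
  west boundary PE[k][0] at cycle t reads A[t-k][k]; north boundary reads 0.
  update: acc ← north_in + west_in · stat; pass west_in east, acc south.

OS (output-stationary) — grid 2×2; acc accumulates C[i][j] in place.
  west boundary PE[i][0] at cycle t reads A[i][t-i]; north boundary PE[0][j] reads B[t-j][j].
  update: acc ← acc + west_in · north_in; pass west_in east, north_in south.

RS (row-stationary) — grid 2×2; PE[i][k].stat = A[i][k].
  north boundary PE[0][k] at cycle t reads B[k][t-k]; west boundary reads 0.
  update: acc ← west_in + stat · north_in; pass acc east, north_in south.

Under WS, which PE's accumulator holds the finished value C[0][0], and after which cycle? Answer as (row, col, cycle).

WS — PE[1][0] is where C[0][0] collects:
  0: (1,0).acc=0  regs=<0,0>
  1: (1,0).acc=48  regs=<7,48>

(row, col, cycle) = (1, 0, 1)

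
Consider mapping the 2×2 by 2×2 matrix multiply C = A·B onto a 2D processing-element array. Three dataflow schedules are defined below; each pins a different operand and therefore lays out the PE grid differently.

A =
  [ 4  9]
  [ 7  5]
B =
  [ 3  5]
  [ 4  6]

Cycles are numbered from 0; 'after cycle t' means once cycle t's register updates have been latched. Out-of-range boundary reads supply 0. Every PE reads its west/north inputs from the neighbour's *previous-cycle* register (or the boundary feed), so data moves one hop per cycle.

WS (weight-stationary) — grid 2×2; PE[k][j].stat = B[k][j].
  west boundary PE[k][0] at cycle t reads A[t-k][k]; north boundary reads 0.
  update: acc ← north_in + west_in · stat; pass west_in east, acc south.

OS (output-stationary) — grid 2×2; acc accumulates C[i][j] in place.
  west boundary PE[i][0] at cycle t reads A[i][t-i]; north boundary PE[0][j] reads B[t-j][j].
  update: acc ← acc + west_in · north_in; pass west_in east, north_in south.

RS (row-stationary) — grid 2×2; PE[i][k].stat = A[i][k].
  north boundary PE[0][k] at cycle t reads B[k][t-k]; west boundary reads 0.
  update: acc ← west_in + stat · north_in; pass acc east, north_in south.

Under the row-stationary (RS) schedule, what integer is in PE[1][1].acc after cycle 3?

Tracing RS — 2×2 array, target PE[1][1]:
  c0 r0c1: 0 / 0 / 0
  c0 r1c0: 0 / 0 / 0
  c0 r1c1: 0 / 0 / 0
  c1 r0c1: 48 / 48 / 4
  c1 r1c0: 21 / 21 / 3
  c1 r1c1: 0 / 0 / 0
  c2 r0c1: 74 / 74 / 6
  c2 r1c0: 35 / 35 / 5
  c2 r1c1: 41 / 41 / 4
  c3 r0c1: 0 / 0 / 0
  c3 r1c0: 0 / 0 / 0
  c3 r1c1: 65 / 65 / 6

PE[1][1].acc = 65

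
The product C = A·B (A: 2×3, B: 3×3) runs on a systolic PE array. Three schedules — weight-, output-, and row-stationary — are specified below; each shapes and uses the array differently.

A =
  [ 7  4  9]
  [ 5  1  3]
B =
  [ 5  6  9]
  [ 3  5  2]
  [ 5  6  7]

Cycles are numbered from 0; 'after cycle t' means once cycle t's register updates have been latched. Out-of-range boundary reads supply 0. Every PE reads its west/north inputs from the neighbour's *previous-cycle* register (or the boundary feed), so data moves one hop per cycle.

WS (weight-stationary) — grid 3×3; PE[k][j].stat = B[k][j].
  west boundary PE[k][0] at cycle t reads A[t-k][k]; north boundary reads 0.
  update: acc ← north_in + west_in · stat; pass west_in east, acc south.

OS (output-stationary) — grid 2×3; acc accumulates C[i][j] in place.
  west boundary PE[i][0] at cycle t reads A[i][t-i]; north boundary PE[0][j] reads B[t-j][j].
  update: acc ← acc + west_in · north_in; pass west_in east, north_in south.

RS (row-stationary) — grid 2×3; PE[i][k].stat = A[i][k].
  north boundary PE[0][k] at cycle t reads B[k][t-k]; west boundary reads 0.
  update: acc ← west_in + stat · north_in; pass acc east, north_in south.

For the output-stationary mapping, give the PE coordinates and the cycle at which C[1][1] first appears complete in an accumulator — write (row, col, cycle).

(row, col, cycle) = (1, 1, 4)

Under OS, C[1][1] lands at PE[1][1]:
  [0] (1,1) acc=0 (h:0 v:0)
  [1] (1,1) acc=0 (h:0 v:0)
  [2] (1,1) acc=30 (h:5 v:6)
  [3] (1,1) acc=35 (h:1 v:5)
  [4] (1,1) acc=53 (h:3 v:6)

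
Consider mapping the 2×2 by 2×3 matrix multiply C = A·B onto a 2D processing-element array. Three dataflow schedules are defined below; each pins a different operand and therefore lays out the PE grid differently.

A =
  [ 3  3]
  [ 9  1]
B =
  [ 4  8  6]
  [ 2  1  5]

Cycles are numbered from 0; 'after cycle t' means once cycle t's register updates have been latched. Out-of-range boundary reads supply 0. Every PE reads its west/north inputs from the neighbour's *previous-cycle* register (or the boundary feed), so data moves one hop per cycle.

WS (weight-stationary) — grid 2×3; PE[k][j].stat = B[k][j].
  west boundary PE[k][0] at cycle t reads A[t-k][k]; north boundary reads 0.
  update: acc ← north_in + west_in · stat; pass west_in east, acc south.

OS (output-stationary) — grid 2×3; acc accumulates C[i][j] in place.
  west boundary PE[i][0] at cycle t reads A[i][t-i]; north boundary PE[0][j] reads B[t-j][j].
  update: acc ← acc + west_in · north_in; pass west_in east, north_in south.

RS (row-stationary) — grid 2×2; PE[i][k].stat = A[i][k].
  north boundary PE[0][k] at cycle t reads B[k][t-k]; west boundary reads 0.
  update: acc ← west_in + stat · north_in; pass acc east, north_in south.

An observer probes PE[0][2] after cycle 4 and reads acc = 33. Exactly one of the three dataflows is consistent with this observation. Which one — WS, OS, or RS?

dataflow = OS

WS [2×3] PE[0][2] across cycles:
  cycle 0: PE[0][2] → acc 0, east 0, south 0
  cycle 1: PE[0][2] → acc 0, east 0, south 0
  cycle 2: PE[0][2] → acc 18, east 3, south 18
  cycle 3: PE[0][2] → acc 54, east 9, south 54
  cycle 4: PE[0][2] → acc 0, east 0, south 0
OS [2×3] PE[0][2] across cycles:
  cycle 0: PE[0][2] → acc 0, east 0, south 0
  cycle 1: PE[0][2] → acc 0, east 0, south 0
  cycle 2: PE[0][2] → acc 18, east 3, south 6
  cycle 3: PE[0][2] → acc 33, east 3, south 5
  cycle 4: PE[0][2] → acc 33, east 0, south 0
RS: PE[0][2] is outside its 2×2 grid.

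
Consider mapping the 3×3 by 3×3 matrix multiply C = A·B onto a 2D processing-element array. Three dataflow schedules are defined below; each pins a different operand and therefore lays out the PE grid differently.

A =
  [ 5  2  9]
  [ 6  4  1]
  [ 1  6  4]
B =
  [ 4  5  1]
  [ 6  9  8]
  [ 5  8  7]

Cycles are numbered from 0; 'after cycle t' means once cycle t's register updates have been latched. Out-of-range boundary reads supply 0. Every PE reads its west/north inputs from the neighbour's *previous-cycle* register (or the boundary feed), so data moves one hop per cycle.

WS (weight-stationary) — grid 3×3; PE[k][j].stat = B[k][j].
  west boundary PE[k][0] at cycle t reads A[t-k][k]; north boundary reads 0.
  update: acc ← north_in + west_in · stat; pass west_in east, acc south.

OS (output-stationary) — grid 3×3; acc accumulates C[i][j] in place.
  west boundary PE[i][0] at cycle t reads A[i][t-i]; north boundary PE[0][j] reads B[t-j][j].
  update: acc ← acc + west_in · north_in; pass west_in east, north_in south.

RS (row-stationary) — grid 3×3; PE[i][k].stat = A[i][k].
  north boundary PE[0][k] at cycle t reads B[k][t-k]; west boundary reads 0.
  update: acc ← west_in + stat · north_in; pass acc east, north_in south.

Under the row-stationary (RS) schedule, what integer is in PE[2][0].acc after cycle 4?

RS on a 3×3 grid — tracing PE[2][0] and its feeders:
  after 0 — PE[1][0] acc=0, pass-E 0, pass-S 0
  after 0 — PE[2][0] acc=0, pass-E 0, pass-S 0
  after 1 — PE[1][0] acc=24, pass-E 24, pass-S 4
  after 1 — PE[2][0] acc=0, pass-E 0, pass-S 0
  after 2 — PE[1][0] acc=30, pass-E 30, pass-S 5
  after 2 — PE[2][0] acc=4, pass-E 4, pass-S 4
  after 3 — PE[1][0] acc=6, pass-E 6, pass-S 1
  after 3 — PE[2][0] acc=5, pass-E 5, pass-S 5
  after 4 — PE[1][0] acc=0, pass-E 0, pass-S 0
  after 4 — PE[2][0] acc=1, pass-E 1, pass-S 1

PE[2][0].acc = 1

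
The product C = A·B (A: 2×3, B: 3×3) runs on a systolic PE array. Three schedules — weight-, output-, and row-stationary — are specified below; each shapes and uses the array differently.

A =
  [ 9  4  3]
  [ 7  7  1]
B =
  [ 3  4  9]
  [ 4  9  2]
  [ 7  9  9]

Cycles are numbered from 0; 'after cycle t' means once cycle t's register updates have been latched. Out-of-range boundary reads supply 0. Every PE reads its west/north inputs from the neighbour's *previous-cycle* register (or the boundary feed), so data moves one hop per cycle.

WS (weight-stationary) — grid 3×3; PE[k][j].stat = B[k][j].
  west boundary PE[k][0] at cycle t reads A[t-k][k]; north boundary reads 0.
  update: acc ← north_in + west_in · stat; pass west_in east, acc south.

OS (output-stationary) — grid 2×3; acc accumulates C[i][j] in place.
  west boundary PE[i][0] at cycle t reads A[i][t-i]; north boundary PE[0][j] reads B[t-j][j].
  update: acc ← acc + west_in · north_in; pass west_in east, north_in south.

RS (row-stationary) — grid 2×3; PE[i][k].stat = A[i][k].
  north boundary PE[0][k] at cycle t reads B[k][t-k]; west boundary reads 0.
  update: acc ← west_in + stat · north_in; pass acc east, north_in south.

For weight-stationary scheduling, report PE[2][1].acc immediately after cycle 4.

PE[2][1].acc = 100

WS 3×3: PE[2][1] cycle-by-cycle (with neighbour feeds):
  [0] (1,1) acc=0 (h:0 v:0)
  [0] (2,0) acc=0 (h:0 v:0)
  [0] (2,1) acc=0 (h:0 v:0)
  [1] (1,1) acc=0 (h:0 v:0)
  [1] (2,0) acc=0 (h:0 v:0)
  [1] (2,1) acc=0 (h:0 v:0)
  [2] (1,1) acc=72 (h:4 v:72)
  [2] (2,0) acc=64 (h:3 v:64)
  [2] (2,1) acc=0 (h:0 v:0)
  [3] (1,1) acc=91 (h:7 v:91)
  [3] (2,0) acc=56 (h:1 v:56)
  [3] (2,1) acc=99 (h:3 v:99)
  [4] (1,1) acc=0 (h:0 v:0)
  [4] (2,0) acc=0 (h:0 v:0)
  [4] (2,1) acc=100 (h:1 v:100)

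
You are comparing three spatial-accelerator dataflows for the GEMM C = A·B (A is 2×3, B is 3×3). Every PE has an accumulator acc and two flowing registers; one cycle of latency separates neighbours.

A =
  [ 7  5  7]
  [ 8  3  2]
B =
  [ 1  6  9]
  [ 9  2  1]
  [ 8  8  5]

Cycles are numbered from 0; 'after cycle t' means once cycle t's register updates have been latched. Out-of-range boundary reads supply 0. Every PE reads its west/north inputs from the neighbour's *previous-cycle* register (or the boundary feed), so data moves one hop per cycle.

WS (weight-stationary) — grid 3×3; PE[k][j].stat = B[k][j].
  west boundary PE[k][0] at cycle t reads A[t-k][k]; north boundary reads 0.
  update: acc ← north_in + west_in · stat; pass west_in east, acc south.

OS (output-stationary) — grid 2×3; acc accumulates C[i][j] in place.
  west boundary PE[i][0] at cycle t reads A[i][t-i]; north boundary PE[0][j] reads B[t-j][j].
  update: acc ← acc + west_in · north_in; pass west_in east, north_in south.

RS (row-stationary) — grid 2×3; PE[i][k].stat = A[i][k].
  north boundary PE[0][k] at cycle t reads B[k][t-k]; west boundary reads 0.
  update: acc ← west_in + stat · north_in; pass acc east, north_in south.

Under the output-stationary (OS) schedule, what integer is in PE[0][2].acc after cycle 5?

PE[0][2].acc = 103

Tracing OS — 2×3 array, target PE[0][2]:
  c0 r0c1: 0 / 0 / 0
  c0 r0c2: 0 / 0 / 0
  c1 r0c1: 42 / 7 / 6
  c1 r0c2: 0 / 0 / 0
  c2 r0c1: 52 / 5 / 2
  c2 r0c2: 63 / 7 / 9
  c3 r0c1: 108 / 7 / 8
  c3 r0c2: 68 / 5 / 1
  c4 r0c1: 108 / 0 / 0
  c4 r0c2: 103 / 7 / 5
  c5 r0c1: 108 / 0 / 0
  c5 r0c2: 103 / 0 / 0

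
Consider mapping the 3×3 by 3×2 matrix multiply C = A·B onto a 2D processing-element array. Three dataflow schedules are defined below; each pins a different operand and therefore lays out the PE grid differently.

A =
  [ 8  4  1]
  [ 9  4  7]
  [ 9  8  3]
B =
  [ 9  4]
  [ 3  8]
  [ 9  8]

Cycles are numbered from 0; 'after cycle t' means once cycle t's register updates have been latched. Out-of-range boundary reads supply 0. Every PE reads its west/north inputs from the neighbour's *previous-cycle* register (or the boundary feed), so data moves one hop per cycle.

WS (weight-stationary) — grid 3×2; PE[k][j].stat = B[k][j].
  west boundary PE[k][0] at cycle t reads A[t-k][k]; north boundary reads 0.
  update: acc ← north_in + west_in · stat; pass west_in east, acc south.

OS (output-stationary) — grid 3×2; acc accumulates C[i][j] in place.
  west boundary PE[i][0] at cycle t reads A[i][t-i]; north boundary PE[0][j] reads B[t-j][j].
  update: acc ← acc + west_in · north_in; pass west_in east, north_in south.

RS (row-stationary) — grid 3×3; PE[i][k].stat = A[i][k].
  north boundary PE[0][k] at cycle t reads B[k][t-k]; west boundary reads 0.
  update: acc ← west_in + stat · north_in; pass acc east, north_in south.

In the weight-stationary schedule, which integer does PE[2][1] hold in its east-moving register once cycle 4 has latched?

register = 7

WS on a 3×2 grid — tracing PE[2][1] and its feeders:
  step 0 · PE1,1: acc=0; fwd→0 fwd↓0
  step 0 · PE2,0: acc=0; fwd→0 fwd↓0
  step 0 · PE2,1: acc=0; fwd→0 fwd↓0
  step 1 · PE1,1: acc=0; fwd→0 fwd↓0
  step 1 · PE2,0: acc=0; fwd→0 fwd↓0
  step 1 · PE2,1: acc=0; fwd→0 fwd↓0
  step 2 · PE1,1: acc=64; fwd→4 fwd↓64
  step 2 · PE2,0: acc=93; fwd→1 fwd↓93
  step 2 · PE2,1: acc=0; fwd→0 fwd↓0
  step 3 · PE1,1: acc=68; fwd→4 fwd↓68
  step 3 · PE2,0: acc=156; fwd→7 fwd↓156
  step 3 · PE2,1: acc=72; fwd→1 fwd↓72
  step 4 · PE1,1: acc=100; fwd→8 fwd↓100
  step 4 · PE2,0: acc=132; fwd→3 fwd↓132
  step 4 · PE2,1: acc=124; fwd→7 fwd↓124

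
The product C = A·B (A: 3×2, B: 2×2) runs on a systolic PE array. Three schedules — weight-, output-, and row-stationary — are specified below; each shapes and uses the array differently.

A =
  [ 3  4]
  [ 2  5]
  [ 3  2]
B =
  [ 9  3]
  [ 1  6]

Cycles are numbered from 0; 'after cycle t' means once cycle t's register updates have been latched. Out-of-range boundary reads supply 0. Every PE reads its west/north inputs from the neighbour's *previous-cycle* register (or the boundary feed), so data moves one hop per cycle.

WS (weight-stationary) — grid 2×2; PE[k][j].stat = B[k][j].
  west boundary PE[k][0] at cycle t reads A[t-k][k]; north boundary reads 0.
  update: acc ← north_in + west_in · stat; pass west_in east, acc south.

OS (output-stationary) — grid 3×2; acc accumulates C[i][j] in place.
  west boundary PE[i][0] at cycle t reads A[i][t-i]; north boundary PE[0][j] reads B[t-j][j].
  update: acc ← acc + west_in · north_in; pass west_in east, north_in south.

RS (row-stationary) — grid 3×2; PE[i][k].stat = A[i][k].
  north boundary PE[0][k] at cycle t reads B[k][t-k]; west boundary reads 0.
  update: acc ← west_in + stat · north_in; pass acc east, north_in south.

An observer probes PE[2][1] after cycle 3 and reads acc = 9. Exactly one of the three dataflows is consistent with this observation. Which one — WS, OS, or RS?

WS: PE[2][1] is outside its 2×2 grid.
— OS: 3×2; PE[2][1] trace:
  step 0 · PE2,1: acc=0; fwd→0 fwd↓0
  step 1 · PE2,1: acc=0; fwd→0 fwd↓0
  step 2 · PE2,1: acc=0; fwd→0 fwd↓0
  step 3 · PE2,1: acc=9; fwd→3 fwd↓3
— RS: 3×2; PE[2][1] trace:
  step 0 · PE2,1: acc=0; fwd→0 fwd↓0
  step 1 · PE2,1: acc=0; fwd→0 fwd↓0
  step 2 · PE2,1: acc=0; fwd→0 fwd↓0
  step 3 · PE2,1: acc=29; fwd→29 fwd↓1

dataflow = OS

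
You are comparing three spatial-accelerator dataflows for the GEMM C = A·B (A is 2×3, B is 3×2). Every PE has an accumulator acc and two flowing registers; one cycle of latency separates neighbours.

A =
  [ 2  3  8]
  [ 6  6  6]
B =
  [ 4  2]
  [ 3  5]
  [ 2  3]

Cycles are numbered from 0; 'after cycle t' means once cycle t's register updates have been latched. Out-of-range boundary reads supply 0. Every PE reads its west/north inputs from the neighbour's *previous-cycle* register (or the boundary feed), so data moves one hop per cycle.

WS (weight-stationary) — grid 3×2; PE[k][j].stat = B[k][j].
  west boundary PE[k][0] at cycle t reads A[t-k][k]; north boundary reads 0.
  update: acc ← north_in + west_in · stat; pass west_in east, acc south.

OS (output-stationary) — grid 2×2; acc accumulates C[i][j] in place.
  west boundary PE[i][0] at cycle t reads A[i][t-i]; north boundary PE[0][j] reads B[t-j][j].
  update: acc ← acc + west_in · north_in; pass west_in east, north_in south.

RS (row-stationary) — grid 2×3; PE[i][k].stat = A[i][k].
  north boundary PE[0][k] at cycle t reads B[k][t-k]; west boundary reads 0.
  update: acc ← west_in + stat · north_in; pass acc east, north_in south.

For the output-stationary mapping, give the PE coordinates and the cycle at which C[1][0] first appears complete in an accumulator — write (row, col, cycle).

OS: C[1][0] accumulates in PE[1][0]:
  c0 r1c0: 0 / 0 / 0
  c1 r1c0: 24 / 6 / 4
  c2 r1c0: 42 / 6 / 3
  c3 r1c0: 54 / 6 / 2

(row, col, cycle) = (1, 0, 3)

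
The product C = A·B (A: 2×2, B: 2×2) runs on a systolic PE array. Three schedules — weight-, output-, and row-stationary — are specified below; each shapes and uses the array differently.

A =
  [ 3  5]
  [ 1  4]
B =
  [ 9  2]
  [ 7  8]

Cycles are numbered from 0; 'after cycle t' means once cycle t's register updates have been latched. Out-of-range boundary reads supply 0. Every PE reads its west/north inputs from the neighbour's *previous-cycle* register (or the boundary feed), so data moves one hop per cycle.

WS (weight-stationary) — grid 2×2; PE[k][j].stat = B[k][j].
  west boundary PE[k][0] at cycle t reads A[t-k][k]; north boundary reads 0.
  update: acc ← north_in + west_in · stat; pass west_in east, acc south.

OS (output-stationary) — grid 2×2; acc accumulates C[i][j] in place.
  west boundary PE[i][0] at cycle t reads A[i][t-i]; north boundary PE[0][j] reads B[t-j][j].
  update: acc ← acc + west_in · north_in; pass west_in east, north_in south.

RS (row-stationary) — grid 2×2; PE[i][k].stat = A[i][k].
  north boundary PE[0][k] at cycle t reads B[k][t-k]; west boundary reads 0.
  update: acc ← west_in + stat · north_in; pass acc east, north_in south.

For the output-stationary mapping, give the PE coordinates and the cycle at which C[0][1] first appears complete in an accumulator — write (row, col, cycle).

(row, col, cycle) = (0, 1, 2)

Under OS, C[0][1] lands at PE[0][1]:
  t=0 PE[0][1]: acc=0 h=0 v=0
  t=1 PE[0][1]: acc=6 h=3 v=2
  t=2 PE[0][1]: acc=46 h=5 v=8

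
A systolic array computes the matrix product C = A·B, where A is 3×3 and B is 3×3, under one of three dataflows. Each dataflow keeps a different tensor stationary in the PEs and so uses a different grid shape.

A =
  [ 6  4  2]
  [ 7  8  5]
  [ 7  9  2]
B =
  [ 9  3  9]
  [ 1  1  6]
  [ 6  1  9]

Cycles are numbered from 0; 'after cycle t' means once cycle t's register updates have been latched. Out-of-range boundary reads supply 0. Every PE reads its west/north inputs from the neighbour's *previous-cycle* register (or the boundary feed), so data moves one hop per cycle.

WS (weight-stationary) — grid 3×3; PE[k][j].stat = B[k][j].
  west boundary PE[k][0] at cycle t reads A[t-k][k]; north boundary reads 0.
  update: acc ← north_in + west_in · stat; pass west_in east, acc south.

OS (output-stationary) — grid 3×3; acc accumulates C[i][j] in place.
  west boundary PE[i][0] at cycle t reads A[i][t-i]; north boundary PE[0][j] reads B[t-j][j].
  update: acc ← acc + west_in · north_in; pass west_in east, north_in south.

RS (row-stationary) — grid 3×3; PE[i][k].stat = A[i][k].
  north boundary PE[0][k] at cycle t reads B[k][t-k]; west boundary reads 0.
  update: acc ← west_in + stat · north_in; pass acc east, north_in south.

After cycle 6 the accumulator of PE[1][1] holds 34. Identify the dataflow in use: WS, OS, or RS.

dataflow = OS

Under WS (3×3), PE[1][1]:
  [0] (1,1) acc=0 (h:0 v:0)
  [1] (1,1) acc=0 (h:0 v:0)
  [2] (1,1) acc=22 (h:4 v:22)
  [3] (1,1) acc=29 (h:8 v:29)
  [4] (1,1) acc=30 (h:9 v:30)
  [5] (1,1) acc=0 (h:0 v:0)
  [6] (1,1) acc=0 (h:0 v:0)
Under OS (3×3), PE[1][1]:
  [0] (1,1) acc=0 (h:0 v:0)
  [1] (1,1) acc=0 (h:0 v:0)
  [2] (1,1) acc=21 (h:7 v:3)
  [3] (1,1) acc=29 (h:8 v:1)
  [4] (1,1) acc=34 (h:5 v:1)
  [5] (1,1) acc=34 (h:0 v:0)
  [6] (1,1) acc=34 (h:0 v:0)
Under RS (3×3), PE[1][1]:
  [0] (1,1) acc=0 (h:0 v:0)
  [1] (1,1) acc=0 (h:0 v:0)
  [2] (1,1) acc=71 (h:71 v:1)
  [3] (1,1) acc=29 (h:29 v:1)
  [4] (1,1) acc=111 (h:111 v:6)
  [5] (1,1) acc=0 (h:0 v:0)
  [6] (1,1) acc=0 (h:0 v:0)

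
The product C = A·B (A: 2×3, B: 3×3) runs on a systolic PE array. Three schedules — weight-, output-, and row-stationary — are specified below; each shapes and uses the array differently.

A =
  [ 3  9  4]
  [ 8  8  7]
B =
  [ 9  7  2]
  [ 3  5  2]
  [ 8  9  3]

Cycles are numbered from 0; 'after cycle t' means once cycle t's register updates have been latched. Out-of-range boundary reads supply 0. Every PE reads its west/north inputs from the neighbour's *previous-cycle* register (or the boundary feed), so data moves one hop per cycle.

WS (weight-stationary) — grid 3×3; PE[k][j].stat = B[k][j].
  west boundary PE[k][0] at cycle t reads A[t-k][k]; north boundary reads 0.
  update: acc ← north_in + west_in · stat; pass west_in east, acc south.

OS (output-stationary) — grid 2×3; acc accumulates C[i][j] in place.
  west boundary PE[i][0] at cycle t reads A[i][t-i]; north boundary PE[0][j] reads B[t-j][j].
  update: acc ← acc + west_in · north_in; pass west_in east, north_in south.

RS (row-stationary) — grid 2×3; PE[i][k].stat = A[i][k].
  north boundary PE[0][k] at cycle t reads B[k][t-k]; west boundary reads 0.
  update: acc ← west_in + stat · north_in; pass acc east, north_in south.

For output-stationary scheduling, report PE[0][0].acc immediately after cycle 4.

OS (2×3). Following PE[0][0] plus its west/north inputs:
  step 0 · PE0,0: acc=27; fwd→3 fwd↓9
  step 1 · PE0,0: acc=54; fwd→9 fwd↓3
  step 2 · PE0,0: acc=86; fwd→4 fwd↓8
  step 3 · PE0,0: acc=86; fwd→0 fwd↓0
  step 4 · PE0,0: acc=86; fwd→0 fwd↓0

PE[0][0].acc = 86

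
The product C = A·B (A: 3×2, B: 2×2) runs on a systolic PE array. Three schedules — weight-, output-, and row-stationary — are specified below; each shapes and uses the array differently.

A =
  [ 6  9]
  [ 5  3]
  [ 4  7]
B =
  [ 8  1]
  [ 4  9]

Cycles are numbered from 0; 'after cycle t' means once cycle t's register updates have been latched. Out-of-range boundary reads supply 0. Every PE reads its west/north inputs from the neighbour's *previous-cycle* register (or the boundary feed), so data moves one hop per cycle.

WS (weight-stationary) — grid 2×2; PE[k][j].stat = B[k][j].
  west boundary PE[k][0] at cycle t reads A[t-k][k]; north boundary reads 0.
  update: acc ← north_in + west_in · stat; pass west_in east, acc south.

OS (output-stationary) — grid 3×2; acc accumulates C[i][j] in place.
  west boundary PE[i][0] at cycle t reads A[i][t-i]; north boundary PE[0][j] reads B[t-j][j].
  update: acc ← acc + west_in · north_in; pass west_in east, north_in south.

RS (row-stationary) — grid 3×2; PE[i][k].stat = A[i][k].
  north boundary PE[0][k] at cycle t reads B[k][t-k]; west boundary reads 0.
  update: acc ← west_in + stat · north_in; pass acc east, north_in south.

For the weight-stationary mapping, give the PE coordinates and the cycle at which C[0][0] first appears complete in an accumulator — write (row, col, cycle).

(row, col, cycle) = (1, 0, 1)

WS: C[0][0] accumulates in PE[1][0]:
  cycle 0: PE[1][0] → acc 0, east 0, south 0
  cycle 1: PE[1][0] → acc 84, east 9, south 84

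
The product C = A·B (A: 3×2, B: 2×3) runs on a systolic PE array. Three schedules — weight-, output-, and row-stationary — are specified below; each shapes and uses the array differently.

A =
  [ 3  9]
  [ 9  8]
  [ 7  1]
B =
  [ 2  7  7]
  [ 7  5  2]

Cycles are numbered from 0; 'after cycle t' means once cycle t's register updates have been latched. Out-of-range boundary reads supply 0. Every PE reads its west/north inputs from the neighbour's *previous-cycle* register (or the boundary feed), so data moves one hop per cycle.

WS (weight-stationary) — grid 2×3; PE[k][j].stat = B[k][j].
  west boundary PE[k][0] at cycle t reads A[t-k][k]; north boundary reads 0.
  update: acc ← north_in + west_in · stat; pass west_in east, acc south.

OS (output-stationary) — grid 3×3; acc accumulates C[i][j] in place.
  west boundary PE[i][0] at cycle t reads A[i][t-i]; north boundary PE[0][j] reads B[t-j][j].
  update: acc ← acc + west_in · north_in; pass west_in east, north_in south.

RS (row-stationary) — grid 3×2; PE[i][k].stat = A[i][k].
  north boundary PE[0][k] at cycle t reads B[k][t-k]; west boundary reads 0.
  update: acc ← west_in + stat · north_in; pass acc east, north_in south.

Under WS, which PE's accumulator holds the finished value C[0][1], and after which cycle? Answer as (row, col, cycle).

Under WS, C[0][1] lands at PE[1][1]:
  step 0 · PE1,1: acc=0; fwd→0 fwd↓0
  step 1 · PE1,1: acc=0; fwd→0 fwd↓0
  step 2 · PE1,1: acc=66; fwd→9 fwd↓66

(row, col, cycle) = (1, 1, 2)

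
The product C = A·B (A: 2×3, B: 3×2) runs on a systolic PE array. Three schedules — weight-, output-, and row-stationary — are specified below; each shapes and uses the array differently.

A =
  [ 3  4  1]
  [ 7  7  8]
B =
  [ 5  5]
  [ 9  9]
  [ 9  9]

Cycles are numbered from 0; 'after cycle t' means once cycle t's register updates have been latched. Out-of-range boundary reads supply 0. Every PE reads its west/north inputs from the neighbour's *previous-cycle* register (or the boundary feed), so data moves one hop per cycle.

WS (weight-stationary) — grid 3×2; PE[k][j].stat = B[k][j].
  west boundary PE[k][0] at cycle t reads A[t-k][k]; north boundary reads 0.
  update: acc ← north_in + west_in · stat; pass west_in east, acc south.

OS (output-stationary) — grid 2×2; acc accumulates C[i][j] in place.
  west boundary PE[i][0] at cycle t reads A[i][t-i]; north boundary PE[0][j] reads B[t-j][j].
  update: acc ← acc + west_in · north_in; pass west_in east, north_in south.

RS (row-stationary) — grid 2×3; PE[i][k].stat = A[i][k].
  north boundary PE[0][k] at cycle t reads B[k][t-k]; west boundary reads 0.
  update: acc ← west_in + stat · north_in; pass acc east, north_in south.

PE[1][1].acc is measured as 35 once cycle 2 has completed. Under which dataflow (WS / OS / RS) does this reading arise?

WS [3×2] PE[1][1] across cycles:
  step 0 · PE1,1: acc=0; fwd→0 fwd↓0
  step 1 · PE1,1: acc=0; fwd→0 fwd↓0
  step 2 · PE1,1: acc=51; fwd→4 fwd↓51
OS [2×2] PE[1][1] across cycles:
  step 0 · PE1,1: acc=0; fwd→0 fwd↓0
  step 1 · PE1,1: acc=0; fwd→0 fwd↓0
  step 2 · PE1,1: acc=35; fwd→7 fwd↓5
RS [2×3] PE[1][1] across cycles:
  step 0 · PE1,1: acc=0; fwd→0 fwd↓0
  step 1 · PE1,1: acc=0; fwd→0 fwd↓0
  step 2 · PE1,1: acc=98; fwd→98 fwd↓9

dataflow = OS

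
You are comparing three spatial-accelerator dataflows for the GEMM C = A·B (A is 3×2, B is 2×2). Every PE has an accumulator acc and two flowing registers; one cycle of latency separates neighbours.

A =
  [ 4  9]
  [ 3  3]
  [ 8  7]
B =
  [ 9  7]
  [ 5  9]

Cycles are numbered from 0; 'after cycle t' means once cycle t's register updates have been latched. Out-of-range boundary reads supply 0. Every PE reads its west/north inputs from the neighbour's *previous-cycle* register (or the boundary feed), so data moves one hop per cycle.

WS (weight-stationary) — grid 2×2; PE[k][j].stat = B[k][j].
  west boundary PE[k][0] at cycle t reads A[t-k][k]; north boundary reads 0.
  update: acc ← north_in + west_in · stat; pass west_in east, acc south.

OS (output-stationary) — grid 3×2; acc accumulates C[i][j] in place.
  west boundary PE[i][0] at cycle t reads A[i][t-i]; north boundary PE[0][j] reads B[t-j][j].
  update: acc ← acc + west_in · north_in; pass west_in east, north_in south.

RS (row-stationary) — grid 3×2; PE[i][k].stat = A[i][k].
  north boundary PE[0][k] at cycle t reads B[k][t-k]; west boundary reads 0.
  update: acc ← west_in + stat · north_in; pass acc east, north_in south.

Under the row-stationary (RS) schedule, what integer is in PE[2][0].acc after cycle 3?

RS on a 3×2 grid — tracing PE[2][0] and its feeders:
  @0  [1,0]  acc 0  |  →0  ↓0
  @0  [2,0]  acc 0  |  →0  ↓0
  @1  [1,0]  acc 27  |  →27  ↓9
  @1  [2,0]  acc 0  |  →0  ↓0
  @2  [1,0]  acc 21  |  →21  ↓7
  @2  [2,0]  acc 72  |  →72  ↓9
  @3  [1,0]  acc 0  |  →0  ↓0
  @3  [2,0]  acc 56  |  →56  ↓7

PE[2][0].acc = 56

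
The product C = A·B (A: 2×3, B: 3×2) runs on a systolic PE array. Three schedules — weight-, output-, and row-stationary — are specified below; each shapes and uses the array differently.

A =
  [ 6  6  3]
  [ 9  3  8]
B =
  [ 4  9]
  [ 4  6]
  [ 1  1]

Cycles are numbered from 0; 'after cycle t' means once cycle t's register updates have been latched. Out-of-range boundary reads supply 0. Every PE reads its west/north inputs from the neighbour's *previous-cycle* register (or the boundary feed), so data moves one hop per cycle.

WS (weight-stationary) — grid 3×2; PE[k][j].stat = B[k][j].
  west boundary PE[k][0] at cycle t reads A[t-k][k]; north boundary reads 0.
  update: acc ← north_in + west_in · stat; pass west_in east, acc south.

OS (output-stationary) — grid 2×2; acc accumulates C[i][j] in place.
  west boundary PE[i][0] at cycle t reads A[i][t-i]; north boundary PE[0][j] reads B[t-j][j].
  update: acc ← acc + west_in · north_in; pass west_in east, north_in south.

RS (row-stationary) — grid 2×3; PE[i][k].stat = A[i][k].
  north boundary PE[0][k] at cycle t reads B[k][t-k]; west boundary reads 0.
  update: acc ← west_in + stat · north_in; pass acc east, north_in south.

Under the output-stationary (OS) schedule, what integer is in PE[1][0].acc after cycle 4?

OS 2×2: PE[1][0] cycle-by-cycle (with neighbour feeds):
  cycle 0: PE[0][0] → acc 24, east 6, south 4
  cycle 0: PE[1][0] → acc 0, east 0, south 0
  cycle 1: PE[0][0] → acc 48, east 6, south 4
  cycle 1: PE[1][0] → acc 36, east 9, south 4
  cycle 2: PE[0][0] → acc 51, east 3, south 1
  cycle 2: PE[1][0] → acc 48, east 3, south 4
  cycle 3: PE[0][0] → acc 51, east 0, south 0
  cycle 3: PE[1][0] → acc 56, east 8, south 1
  cycle 4: PE[0][0] → acc 51, east 0, south 0
  cycle 4: PE[1][0] → acc 56, east 0, south 0

PE[1][0].acc = 56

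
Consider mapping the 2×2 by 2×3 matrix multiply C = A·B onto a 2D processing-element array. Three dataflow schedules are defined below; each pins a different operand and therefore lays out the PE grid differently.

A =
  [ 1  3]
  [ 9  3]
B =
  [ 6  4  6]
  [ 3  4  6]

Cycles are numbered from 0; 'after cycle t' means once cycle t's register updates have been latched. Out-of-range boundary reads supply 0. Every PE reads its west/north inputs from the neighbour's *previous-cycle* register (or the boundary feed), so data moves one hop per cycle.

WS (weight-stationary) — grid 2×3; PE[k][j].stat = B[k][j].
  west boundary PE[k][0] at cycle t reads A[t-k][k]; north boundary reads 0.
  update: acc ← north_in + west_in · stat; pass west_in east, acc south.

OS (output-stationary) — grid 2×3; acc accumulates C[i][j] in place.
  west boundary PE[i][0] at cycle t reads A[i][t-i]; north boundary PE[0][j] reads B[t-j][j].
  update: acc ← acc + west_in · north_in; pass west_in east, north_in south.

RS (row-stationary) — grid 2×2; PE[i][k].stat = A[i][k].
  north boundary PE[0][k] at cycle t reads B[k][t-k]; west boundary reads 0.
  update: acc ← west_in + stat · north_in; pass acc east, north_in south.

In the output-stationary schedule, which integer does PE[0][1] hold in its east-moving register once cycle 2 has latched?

register = 3

OS on a 2×3 grid — tracing PE[0][1] and its feeders:
  after 0 — PE[0][0] acc=6, pass-E 1, pass-S 6
  after 0 — PE[0][1] acc=0, pass-E 0, pass-S 0
  after 1 — PE[0][0] acc=15, pass-E 3, pass-S 3
  after 1 — PE[0][1] acc=4, pass-E 1, pass-S 4
  after 2 — PE[0][0] acc=15, pass-E 0, pass-S 0
  after 2 — PE[0][1] acc=16, pass-E 3, pass-S 4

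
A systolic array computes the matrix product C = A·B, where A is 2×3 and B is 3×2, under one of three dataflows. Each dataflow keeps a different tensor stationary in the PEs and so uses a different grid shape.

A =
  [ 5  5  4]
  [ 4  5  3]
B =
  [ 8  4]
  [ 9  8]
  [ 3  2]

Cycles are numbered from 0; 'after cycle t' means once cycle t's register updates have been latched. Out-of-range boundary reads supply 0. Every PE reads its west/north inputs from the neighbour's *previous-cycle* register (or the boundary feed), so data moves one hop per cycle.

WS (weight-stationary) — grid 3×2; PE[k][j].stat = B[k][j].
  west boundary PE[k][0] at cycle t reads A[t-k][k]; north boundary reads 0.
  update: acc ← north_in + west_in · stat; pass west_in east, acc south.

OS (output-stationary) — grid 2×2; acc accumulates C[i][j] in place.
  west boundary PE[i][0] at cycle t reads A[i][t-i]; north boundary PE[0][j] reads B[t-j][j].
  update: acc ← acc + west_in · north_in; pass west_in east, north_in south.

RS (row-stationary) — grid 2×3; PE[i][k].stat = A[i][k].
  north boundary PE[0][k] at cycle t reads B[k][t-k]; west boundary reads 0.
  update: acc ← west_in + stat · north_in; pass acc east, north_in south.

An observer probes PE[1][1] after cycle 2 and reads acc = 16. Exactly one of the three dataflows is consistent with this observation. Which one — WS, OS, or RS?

dataflow = OS

— WS: 3×2; PE[1][1] trace:
  @0  [1,1]  acc 0  |  →0  ↓0
  @1  [1,1]  acc 0  |  →0  ↓0
  @2  [1,1]  acc 60  |  →5  ↓60
— OS: 2×2; PE[1][1] trace:
  @0  [1,1]  acc 0  |  →0  ↓0
  @1  [1,1]  acc 0  |  →0  ↓0
  @2  [1,1]  acc 16  |  →4  ↓4
— RS: 2×3; PE[1][1] trace:
  @0  [1,1]  acc 0  |  →0  ↓0
  @1  [1,1]  acc 0  |  →0  ↓0
  @2  [1,1]  acc 77  |  →77  ↓9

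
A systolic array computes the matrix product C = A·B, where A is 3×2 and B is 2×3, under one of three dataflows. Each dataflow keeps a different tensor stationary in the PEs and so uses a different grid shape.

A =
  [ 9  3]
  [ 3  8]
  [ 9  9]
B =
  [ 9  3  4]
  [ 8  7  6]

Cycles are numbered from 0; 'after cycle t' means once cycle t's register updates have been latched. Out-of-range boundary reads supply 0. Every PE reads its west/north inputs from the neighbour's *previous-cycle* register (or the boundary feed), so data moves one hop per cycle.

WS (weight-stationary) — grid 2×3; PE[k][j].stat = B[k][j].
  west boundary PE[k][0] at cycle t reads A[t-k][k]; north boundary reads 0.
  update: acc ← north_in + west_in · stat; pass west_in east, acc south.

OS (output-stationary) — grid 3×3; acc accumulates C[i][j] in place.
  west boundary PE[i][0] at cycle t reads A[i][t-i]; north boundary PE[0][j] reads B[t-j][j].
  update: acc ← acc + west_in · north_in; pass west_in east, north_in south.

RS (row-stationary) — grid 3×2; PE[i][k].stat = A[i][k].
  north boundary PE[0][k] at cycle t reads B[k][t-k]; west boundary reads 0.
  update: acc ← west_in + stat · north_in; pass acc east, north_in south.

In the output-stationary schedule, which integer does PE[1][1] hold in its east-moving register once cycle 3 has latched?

OS on a 3×3 grid — tracing PE[1][1] and its feeders:
  t=0 PE[0][1]: acc=0 h=0 v=0
  t=0 PE[1][0]: acc=0 h=0 v=0
  t=0 PE[1][1]: acc=0 h=0 v=0
  t=1 PE[0][1]: acc=27 h=9 v=3
  t=1 PE[1][0]: acc=27 h=3 v=9
  t=1 PE[1][1]: acc=0 h=0 v=0
  t=2 PE[0][1]: acc=48 h=3 v=7
  t=2 PE[1][0]: acc=91 h=8 v=8
  t=2 PE[1][1]: acc=9 h=3 v=3
  t=3 PE[0][1]: acc=48 h=0 v=0
  t=3 PE[1][0]: acc=91 h=0 v=0
  t=3 PE[1][1]: acc=65 h=8 v=7

register = 8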